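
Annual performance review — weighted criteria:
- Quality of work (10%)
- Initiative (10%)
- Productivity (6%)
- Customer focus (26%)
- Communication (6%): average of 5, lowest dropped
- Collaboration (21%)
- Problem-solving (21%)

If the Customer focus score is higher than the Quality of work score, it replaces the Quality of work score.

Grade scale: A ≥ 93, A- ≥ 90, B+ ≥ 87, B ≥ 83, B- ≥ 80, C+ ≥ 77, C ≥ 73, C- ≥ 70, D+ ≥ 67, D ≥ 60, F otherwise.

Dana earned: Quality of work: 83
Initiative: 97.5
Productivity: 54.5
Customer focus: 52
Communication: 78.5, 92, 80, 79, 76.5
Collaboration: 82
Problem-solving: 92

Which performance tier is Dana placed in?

Communication: drop 76.5 → average of remaining 4 = 329.5/4 = 82.375
Customer focus (52) ≤ Quality of work (83), so Quality of work stays at 83.
Weighted total:
  Quality of work 83 × 0.1 = 8.3
  Initiative 97.5 × 0.1 = 9.75
  Productivity 54.5 × 0.06 = 3.27
  Customer focus 52 × 0.26 = 13.52
  Communication 82.375 × 0.06 = 4.9425
  Collaboration 82 × 0.21 = 17.22
  Problem-solving 92 × 0.21 = 19.32
Sum = 76.3225
76.3225 is ≥ 73 and < 77 → C

C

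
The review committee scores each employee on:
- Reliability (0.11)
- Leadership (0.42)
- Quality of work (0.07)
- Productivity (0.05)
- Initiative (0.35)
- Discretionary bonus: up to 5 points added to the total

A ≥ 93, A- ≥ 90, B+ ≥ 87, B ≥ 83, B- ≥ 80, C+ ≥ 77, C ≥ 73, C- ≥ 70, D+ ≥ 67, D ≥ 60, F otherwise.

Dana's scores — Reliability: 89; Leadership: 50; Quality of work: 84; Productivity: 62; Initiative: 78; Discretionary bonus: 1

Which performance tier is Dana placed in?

D+

Weighted total:
  Reliability 89 × 0.11 = 9.79
  Leadership 50 × 0.42 = 21
  Quality of work 84 × 0.07 = 5.88
  Productivity 62 × 0.05 = 3.1
  Initiative 78 × 0.35 = 27.3
Sum = 67.07
Discretionary bonus: 67.07 + 1 = 68.07
68.07 is ≥ 67 and < 70 → D+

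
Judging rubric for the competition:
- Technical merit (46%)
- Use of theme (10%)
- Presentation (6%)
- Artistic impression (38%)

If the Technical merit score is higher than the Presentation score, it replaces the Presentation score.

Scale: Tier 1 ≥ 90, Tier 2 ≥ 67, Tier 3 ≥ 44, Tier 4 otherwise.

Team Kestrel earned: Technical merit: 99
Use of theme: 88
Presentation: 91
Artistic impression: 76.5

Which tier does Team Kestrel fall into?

Technical merit (99) > Presentation (91), so Presentation counts as 99.
Weighted total:
  Technical merit 99 × 0.46 = 45.54
  Use of theme 88 × 0.1 = 8.8
  Presentation 99 × 0.06 = 5.94
  Artistic impression 76.5 × 0.38 = 29.07
Sum = 89.35
89.35 is ≥ 67 and < 90 → Tier 2

Tier 2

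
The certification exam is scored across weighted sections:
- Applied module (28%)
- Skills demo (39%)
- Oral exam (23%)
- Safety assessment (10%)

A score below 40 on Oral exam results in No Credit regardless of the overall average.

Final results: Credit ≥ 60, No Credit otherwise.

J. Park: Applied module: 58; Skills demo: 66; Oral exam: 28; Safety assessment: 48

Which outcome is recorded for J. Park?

No Credit

Oral exam score 28 < 40: minimum not met.
Weighted total:
  Applied module 58 × 0.28 = 16.24
  Skills demo 66 × 0.39 = 25.74
  Oral exam 28 × 0.23 = 6.44
  Safety assessment 48 × 0.1 = 4.8
Sum = 53.22
Because the Oral exam minimum was not met, the result is No Credit.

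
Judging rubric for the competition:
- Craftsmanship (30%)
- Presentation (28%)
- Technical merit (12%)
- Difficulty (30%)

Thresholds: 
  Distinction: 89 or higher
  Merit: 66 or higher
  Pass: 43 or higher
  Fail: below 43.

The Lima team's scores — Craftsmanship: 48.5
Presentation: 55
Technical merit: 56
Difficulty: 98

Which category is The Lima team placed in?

Merit

Weighted total:
  Craftsmanship 48.5 × 0.3 = 14.55
  Presentation 55 × 0.28 = 15.4
  Technical merit 56 × 0.12 = 6.72
  Difficulty 98 × 0.3 = 29.4
Sum = 66.07
66.07 is ≥ 66 and < 89 → Merit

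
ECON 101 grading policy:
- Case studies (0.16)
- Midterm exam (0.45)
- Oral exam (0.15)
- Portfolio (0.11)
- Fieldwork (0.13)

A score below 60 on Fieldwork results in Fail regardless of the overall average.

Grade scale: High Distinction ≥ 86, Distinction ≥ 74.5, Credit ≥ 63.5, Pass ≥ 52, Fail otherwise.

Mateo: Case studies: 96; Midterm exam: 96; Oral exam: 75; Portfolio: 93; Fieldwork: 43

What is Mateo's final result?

Fieldwork score 43 < 60: minimum not met.
Weighted total:
  Case studies 96 × 0.16 = 15.36
  Midterm exam 96 × 0.45 = 43.2
  Oral exam 75 × 0.15 = 11.25
  Portfolio 93 × 0.11 = 10.23
  Fieldwork 43 × 0.13 = 5.59
Sum = 85.63
Because the Fieldwork minimum was not met, the result is Fail.

Fail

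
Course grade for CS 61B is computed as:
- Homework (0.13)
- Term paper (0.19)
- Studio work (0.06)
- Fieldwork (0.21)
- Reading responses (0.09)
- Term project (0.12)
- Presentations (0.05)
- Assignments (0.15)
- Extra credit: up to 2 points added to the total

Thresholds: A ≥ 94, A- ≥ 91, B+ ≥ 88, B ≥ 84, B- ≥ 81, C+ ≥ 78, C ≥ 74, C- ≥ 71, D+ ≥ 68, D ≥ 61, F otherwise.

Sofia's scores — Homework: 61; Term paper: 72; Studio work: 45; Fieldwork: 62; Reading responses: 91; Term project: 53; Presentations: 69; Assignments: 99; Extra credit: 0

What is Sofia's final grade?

Weighted total:
  Homework 61 × 0.13 = 7.93
  Term paper 72 × 0.19 = 13.68
  Studio work 45 × 0.06 = 2.7
  Fieldwork 62 × 0.21 = 13.02
  Reading responses 91 × 0.09 = 8.19
  Term project 53 × 0.12 = 6.36
  Presentations 69 × 0.05 = 3.45
  Assignments 99 × 0.15 = 14.85
Sum = 70.18
Extra credit: 70.18 + 0 = 70.18
70.18 is ≥ 68 and < 71 → D+

D+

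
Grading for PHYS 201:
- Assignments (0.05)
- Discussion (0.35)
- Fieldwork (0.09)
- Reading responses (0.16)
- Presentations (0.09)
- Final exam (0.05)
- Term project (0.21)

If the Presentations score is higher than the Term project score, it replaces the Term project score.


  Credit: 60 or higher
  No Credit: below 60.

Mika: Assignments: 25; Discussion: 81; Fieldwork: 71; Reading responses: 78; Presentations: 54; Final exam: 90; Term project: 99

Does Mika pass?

Presentations (54) ≤ Term project (99), so Term project stays at 99.
Weighted total:
  Assignments 25 × 0.05 = 1.25
  Discussion 81 × 0.35 = 28.35
  Fieldwork 71 × 0.09 = 6.39
  Reading responses 78 × 0.16 = 12.48
  Presentations 54 × 0.09 = 4.86
  Final exam 90 × 0.05 = 4.5
  Term project 99 × 0.21 = 20.79
Sum = 78.62
78.62 ≥ 60 → Credit

Credit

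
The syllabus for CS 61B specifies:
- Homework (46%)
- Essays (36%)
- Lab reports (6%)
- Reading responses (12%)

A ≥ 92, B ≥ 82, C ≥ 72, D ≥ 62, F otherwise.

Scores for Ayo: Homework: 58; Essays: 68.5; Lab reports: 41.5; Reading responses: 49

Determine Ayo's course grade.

F

Weighted total:
  Homework 58 × 0.46 = 26.68
  Essays 68.5 × 0.36 = 24.66
  Lab reports 41.5 × 0.06 = 2.49
  Reading responses 49 × 0.12 = 5.88
Sum = 59.71
59.71 < 62 → F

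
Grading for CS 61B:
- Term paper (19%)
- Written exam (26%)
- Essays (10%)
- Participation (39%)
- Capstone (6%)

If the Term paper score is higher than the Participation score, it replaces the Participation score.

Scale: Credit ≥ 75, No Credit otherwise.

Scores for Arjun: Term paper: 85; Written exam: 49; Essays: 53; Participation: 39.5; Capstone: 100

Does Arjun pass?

No Credit

Term paper (85) > Participation (39.5), so Participation counts as 85.
Weighted total:
  Term paper 85 × 0.19 = 16.15
  Written exam 49 × 0.26 = 12.74
  Essays 53 × 0.1 = 5.3
  Participation 85 × 0.39 = 33.15
  Capstone 100 × 0.06 = 6
Sum = 73.34
73.34 < 75 → No Credit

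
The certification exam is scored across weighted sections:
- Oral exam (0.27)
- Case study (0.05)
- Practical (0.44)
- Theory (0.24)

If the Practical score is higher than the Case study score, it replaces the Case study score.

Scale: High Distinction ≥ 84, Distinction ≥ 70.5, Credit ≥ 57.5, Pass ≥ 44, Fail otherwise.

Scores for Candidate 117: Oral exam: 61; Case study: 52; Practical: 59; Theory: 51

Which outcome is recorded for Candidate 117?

Practical (59) > Case study (52), so Case study counts as 59.
Weighted total:
  Oral exam 61 × 0.27 = 16.47
  Case study 59 × 0.05 = 2.95
  Practical 59 × 0.44 = 25.96
  Theory 51 × 0.24 = 12.24
Sum = 57.62
57.62 is ≥ 57.5 and < 70.5 → Credit

Credit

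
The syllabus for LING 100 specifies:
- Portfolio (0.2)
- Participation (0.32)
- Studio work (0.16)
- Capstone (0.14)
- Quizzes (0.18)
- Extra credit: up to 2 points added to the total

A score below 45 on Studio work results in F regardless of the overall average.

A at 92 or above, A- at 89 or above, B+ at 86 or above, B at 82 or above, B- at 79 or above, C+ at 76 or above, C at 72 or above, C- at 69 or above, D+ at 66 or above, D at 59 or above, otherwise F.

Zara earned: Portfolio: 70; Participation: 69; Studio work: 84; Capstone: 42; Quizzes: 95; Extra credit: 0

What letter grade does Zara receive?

C

Studio work score 84 ≥ 45: minimum met.
Weighted total:
  Portfolio 70 × 0.2 = 14
  Participation 69 × 0.32 = 22.08
  Studio work 84 × 0.16 = 13.44
  Capstone 42 × 0.14 = 5.88
  Quizzes 95 × 0.18 = 17.1
Sum = 72.5
Extra credit: 72.5 + 0 = 72.5
72.5 is ≥ 72 and < 76 → C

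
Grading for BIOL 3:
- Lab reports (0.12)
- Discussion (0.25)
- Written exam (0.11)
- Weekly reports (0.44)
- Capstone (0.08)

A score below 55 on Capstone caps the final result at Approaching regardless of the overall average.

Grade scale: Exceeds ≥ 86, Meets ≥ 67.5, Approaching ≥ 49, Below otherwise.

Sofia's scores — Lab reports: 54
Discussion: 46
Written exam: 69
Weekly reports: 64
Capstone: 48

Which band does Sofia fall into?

Approaching

Capstone score 48 < 55: minimum not met.
Weighted total:
  Lab reports 54 × 0.12 = 6.48
  Discussion 46 × 0.25 = 11.5
  Written exam 69 × 0.11 = 7.59
  Weekly reports 64 × 0.44 = 28.16
  Capstone 48 × 0.08 = 3.84
Sum = 57.57
57.57 would be Approaching; cap at Approaching applies → Approaching.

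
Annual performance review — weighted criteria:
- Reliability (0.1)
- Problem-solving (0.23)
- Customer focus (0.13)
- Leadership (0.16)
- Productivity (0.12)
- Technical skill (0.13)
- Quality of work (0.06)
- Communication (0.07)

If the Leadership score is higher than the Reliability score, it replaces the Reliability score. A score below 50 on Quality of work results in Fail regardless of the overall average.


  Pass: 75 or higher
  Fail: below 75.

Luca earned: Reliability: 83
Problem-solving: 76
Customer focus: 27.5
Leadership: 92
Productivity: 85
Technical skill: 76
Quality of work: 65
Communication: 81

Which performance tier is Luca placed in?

Leadership (92) > Reliability (83), so Reliability counts as 92.
Quality of work score 65 ≥ 50: minimum met.
Weighted total:
  Reliability 92 × 0.1 = 9.2
  Problem-solving 76 × 0.23 = 17.48
  Customer focus 27.5 × 0.13 = 3.575
  Leadership 92 × 0.16 = 14.72
  Productivity 85 × 0.12 = 10.2
  Technical skill 76 × 0.13 = 9.88
  Quality of work 65 × 0.06 = 3.9
  Communication 81 × 0.07 = 5.67
Sum = 74.625
74.625 < 75 → Fail

Fail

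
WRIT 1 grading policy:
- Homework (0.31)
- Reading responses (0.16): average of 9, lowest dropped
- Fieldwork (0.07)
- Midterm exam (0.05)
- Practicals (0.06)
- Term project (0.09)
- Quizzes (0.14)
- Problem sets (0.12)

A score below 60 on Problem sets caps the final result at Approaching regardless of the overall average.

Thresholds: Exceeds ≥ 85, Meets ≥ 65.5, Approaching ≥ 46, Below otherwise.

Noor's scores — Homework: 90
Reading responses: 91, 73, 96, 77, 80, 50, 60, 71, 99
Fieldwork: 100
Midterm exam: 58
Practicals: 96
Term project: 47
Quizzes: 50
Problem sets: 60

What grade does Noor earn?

Meets

Reading responses: drop 50 → average of remaining 8 = 647/8 = 80.875
Problem sets score 60 ≥ 60: minimum met.
Weighted total:
  Homework 90 × 0.31 = 27.9
  Reading responses 80.875 × 0.16 = 12.94
  Fieldwork 100 × 0.07 = 7
  Midterm exam 58 × 0.05 = 2.9
  Practicals 96 × 0.06 = 5.76
  Term project 47 × 0.09 = 4.23
  Quizzes 50 × 0.14 = 7
  Problem sets 60 × 0.12 = 7.2
Sum = 74.93
74.93 is ≥ 65.5 and < 85 → Meets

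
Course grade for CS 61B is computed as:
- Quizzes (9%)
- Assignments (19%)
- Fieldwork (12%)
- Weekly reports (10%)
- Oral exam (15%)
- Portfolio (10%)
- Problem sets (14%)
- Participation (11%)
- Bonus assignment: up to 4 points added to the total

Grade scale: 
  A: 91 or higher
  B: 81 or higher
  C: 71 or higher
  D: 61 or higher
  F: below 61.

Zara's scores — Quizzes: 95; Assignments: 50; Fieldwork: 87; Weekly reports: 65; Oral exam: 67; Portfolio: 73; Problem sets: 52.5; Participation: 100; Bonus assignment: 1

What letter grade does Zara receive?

Weighted total:
  Quizzes 95 × 0.09 = 8.55
  Assignments 50 × 0.19 = 9.5
  Fieldwork 87 × 0.12 = 10.44
  Weekly reports 65 × 0.1 = 6.5
  Oral exam 67 × 0.15 = 10.05
  Portfolio 73 × 0.1 = 7.3
  Problem sets 52.5 × 0.14 = 7.35
  Participation 100 × 0.11 = 11
Sum = 70.69
Bonus assignment: 70.69 + 1 = 71.69
71.69 is ≥ 71 and < 81 → C

C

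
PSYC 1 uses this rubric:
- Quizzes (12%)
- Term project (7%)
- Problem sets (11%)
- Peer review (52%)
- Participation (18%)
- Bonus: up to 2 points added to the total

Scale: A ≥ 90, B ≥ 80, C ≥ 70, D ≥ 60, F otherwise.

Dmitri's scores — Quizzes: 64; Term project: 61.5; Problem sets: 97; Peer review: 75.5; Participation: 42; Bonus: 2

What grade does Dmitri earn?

Weighted total:
  Quizzes 64 × 0.12 = 7.68
  Term project 61.5 × 0.07 = 4.305
  Problem sets 97 × 0.11 = 10.67
  Peer review 75.5 × 0.52 = 39.26
  Participation 42 × 0.18 = 7.56
Sum = 69.475
Bonus: 69.475 + 2 = 71.475
71.475 is ≥ 70 and < 80 → C

C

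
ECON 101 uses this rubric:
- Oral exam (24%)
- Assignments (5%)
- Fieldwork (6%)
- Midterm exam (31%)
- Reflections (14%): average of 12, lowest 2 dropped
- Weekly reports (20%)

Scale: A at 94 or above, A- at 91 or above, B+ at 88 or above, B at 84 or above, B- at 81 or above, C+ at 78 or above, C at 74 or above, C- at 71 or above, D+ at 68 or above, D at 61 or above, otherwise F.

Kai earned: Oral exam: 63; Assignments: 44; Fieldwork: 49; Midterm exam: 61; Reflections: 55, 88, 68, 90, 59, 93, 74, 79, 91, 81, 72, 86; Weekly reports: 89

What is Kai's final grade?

D+

Reflections: drop 55, 59 → average of remaining 10 = 822/10 = 82.2
Weighted total:
  Oral exam 63 × 0.24 = 15.12
  Assignments 44 × 0.05 = 2.2
  Fieldwork 49 × 0.06 = 2.94
  Midterm exam 61 × 0.31 = 18.91
  Reflections 82.2 × 0.14 = 11.508
  Weekly reports 89 × 0.2 = 17.8
Sum = 68.478
68.478 is ≥ 68 and < 71 → D+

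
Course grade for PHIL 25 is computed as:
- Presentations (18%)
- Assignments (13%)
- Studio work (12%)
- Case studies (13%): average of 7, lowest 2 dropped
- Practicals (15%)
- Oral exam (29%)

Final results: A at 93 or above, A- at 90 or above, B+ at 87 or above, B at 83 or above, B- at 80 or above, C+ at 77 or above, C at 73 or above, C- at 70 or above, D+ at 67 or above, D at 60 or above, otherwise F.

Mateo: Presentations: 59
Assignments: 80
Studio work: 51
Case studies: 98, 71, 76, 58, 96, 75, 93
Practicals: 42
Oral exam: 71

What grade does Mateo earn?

D

Case studies: drop 58, 71 → average of remaining 5 = 438/5 = 87.6
Weighted total:
  Presentations 59 × 0.18 = 10.62
  Assignments 80 × 0.13 = 10.4
  Studio work 51 × 0.12 = 6.12
  Case studies 87.6 × 0.13 = 11.388
  Practicals 42 × 0.15 = 6.3
  Oral exam 71 × 0.29 = 20.59
Sum = 65.418
65.418 is ≥ 60 and < 67 → D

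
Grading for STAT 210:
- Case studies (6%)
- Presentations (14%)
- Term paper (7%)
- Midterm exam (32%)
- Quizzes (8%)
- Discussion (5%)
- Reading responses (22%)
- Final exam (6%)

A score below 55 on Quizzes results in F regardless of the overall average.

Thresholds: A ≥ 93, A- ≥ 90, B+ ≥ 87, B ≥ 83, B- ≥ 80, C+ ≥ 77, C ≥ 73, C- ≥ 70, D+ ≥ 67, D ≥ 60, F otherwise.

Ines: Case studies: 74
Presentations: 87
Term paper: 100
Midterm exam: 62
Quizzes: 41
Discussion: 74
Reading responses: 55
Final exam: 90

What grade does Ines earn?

Quizzes score 41 < 55: minimum not met.
Weighted total:
  Case studies 74 × 0.06 = 4.44
  Presentations 87 × 0.14 = 12.18
  Term paper 100 × 0.07 = 7
  Midterm exam 62 × 0.32 = 19.84
  Quizzes 41 × 0.08 = 3.28
  Discussion 74 × 0.05 = 3.7
  Reading responses 55 × 0.22 = 12.1
  Final exam 90 × 0.06 = 5.4
Sum = 67.94
Because the Quizzes minimum was not met, the result is F.

F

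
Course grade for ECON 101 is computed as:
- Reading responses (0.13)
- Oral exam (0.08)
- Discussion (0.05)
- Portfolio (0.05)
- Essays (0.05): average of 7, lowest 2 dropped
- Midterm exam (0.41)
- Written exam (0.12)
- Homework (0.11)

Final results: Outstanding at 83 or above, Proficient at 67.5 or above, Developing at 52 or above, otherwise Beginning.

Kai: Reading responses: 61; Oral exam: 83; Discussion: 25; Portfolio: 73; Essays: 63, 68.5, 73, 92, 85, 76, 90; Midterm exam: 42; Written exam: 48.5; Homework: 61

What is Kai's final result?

Developing

Essays: drop 63, 68.5 → average of remaining 5 = 416/5 = 83.2
Weighted total:
  Reading responses 61 × 0.13 = 7.93
  Oral exam 83 × 0.08 = 6.64
  Discussion 25 × 0.05 = 1.25
  Portfolio 73 × 0.05 = 3.65
  Essays 83.2 × 0.05 = 4.16
  Midterm exam 42 × 0.41 = 17.22
  Written exam 48.5 × 0.12 = 5.82
  Homework 61 × 0.11 = 6.71
Sum = 53.38
53.38 is ≥ 52 and < 67.5 → Developing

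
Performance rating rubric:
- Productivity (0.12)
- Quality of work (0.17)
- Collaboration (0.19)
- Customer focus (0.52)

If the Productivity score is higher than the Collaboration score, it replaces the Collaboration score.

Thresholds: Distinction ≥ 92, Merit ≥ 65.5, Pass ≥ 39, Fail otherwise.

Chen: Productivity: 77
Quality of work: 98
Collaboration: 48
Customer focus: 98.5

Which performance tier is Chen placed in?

Merit

Productivity (77) > Collaboration (48), so Collaboration counts as 77.
Weighted total:
  Productivity 77 × 0.12 = 9.24
  Quality of work 98 × 0.17 = 16.66
  Collaboration 77 × 0.19 = 14.63
  Customer focus 98.5 × 0.52 = 51.22
Sum = 91.75
91.75 is ≥ 65.5 and < 92 → Merit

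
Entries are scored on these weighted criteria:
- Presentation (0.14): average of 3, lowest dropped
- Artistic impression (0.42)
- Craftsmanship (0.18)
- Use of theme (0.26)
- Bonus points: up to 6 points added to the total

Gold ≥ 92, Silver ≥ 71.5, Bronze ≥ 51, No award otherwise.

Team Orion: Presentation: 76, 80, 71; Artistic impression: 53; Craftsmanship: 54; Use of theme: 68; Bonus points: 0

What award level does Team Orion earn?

Presentation: drop 71 → average of remaining 2 = 156/2 = 78
Weighted total:
  Presentation 78 × 0.14 = 10.92
  Artistic impression 53 × 0.42 = 22.26
  Craftsmanship 54 × 0.18 = 9.72
  Use of theme 68 × 0.26 = 17.68
Sum = 60.58
Bonus points: 60.58 + 0 = 60.58
60.58 is ≥ 51 and < 71.5 → Bronze

Bronze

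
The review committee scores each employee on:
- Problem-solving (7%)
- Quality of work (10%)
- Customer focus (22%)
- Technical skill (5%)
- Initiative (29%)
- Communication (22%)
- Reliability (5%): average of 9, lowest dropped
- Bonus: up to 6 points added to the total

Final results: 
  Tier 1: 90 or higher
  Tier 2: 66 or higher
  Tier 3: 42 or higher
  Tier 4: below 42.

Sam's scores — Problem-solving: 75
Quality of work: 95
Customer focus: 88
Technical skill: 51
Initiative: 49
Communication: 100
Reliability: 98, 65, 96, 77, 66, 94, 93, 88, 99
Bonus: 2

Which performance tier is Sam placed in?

Reliability: drop 65 → average of remaining 8 = 711/8 = 88.875
Weighted total:
  Problem-solving 75 × 0.07 = 5.25
  Quality of work 95 × 0.1 = 9.5
  Customer focus 88 × 0.22 = 19.36
  Technical skill 51 × 0.05 = 2.55
  Initiative 49 × 0.29 = 14.21
  Communication 100 × 0.22 = 22
  Reliability 88.875 × 0.05 = 4.44375
Sum = 77.31375
Bonus: 77.31375 + 2 = 79.31375
79.31375 is ≥ 66 and < 90 → Tier 2

Tier 2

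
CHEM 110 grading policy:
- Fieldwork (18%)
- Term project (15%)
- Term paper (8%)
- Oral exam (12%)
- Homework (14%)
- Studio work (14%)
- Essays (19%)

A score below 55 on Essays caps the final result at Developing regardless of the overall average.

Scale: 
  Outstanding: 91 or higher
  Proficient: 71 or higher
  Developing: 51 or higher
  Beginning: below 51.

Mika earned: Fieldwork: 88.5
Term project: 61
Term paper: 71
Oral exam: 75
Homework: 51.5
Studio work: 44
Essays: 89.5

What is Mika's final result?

Developing

Essays score 89.5 ≥ 55: minimum met.
Weighted total:
  Fieldwork 88.5 × 0.18 = 15.93
  Term project 61 × 0.15 = 9.15
  Term paper 71 × 0.08 = 5.68
  Oral exam 75 × 0.12 = 9
  Homework 51.5 × 0.14 = 7.21
  Studio work 44 × 0.14 = 6.16
  Essays 89.5 × 0.19 = 17.005
Sum = 70.135
70.135 is ≥ 51 and < 71 → Developing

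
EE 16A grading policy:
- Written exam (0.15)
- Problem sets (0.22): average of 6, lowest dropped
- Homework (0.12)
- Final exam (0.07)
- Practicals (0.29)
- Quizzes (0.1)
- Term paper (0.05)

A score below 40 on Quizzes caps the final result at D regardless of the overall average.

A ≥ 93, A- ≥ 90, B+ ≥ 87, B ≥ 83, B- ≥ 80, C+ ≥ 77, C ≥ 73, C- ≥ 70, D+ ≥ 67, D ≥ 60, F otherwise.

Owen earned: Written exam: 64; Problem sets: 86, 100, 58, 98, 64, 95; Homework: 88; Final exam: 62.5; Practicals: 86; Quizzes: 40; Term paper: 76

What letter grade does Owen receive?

C

Problem sets: drop 58 → average of remaining 5 = 443/5 = 88.6
Quizzes score 40 ≥ 40: minimum met.
Weighted total:
  Written exam 64 × 0.15 = 9.6
  Problem sets 88.6 × 0.22 = 19.492
  Homework 88 × 0.12 = 10.56
  Final exam 62.5 × 0.07 = 4.375
  Practicals 86 × 0.29 = 24.94
  Quizzes 40 × 0.1 = 4
  Term paper 76 × 0.05 = 3.8
Sum = 76.767
76.767 is ≥ 73 and < 77 → C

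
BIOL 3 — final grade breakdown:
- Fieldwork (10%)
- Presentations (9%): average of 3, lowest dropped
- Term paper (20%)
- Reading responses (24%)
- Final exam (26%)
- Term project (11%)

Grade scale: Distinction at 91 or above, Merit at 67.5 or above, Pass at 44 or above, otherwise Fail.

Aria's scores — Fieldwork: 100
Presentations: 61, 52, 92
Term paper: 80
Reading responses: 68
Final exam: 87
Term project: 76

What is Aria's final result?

Merit

Presentations: drop 52 → average of remaining 2 = 153/2 = 76.5
Weighted total:
  Fieldwork 100 × 0.1 = 10
  Presentations 76.5 × 0.09 = 6.885
  Term paper 80 × 0.2 = 16
  Reading responses 68 × 0.24 = 16.32
  Final exam 87 × 0.26 = 22.62
  Term project 76 × 0.11 = 8.36
Sum = 80.185
80.185 is ≥ 67.5 and < 91 → Merit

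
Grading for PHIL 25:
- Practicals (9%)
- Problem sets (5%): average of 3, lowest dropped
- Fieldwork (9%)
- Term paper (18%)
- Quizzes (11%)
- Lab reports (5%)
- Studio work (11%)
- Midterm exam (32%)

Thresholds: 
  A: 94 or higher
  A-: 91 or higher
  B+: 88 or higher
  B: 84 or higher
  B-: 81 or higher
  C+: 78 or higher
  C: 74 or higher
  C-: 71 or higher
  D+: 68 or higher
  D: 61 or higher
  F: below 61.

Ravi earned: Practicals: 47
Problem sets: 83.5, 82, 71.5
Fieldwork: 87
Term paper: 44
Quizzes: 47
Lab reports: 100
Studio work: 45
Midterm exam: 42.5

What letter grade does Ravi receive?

Problem sets: drop 71.5 → average of remaining 2 = 165.5/2 = 82.75
Weighted total:
  Practicals 47 × 0.09 = 4.23
  Problem sets 82.75 × 0.05 = 4.1375
  Fieldwork 87 × 0.09 = 7.83
  Term paper 44 × 0.18 = 7.92
  Quizzes 47 × 0.11 = 5.17
  Lab reports 100 × 0.05 = 5
  Studio work 45 × 0.11 = 4.95
  Midterm exam 42.5 × 0.32 = 13.6
Sum = 52.8375
52.8375 < 61 → F

F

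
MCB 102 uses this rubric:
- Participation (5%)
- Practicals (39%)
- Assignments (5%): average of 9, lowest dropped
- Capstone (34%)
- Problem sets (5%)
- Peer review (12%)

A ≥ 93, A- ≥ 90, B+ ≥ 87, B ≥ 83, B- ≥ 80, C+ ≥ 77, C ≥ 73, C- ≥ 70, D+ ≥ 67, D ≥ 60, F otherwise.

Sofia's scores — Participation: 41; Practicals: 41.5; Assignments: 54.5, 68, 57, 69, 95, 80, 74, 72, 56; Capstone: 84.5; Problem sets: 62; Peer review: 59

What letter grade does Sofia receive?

Assignments: drop 54.5 → average of remaining 8 = 571/8 = 71.375
Weighted total:
  Participation 41 × 0.05 = 2.05
  Practicals 41.5 × 0.39 = 16.185
  Assignments 71.375 × 0.05 = 3.56875
  Capstone 84.5 × 0.34 = 28.73
  Problem sets 62 × 0.05 = 3.1
  Peer review 59 × 0.12 = 7.08
Sum = 60.71375
60.71375 is ≥ 60 and < 67 → D

D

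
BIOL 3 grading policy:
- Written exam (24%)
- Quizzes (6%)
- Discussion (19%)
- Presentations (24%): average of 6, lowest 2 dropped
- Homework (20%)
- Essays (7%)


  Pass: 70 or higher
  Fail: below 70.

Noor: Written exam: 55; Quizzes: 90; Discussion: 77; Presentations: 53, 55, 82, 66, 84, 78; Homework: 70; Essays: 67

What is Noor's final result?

Presentations: drop 53, 55 → average of remaining 4 = 310/4 = 77.5
Weighted total:
  Written exam 55 × 0.24 = 13.2
  Quizzes 90 × 0.06 = 5.4
  Discussion 77 × 0.19 = 14.63
  Presentations 77.5 × 0.24 = 18.6
  Homework 70 × 0.2 = 14
  Essays 67 × 0.07 = 4.69
Sum = 70.52
70.52 ≥ 70 → Pass

Pass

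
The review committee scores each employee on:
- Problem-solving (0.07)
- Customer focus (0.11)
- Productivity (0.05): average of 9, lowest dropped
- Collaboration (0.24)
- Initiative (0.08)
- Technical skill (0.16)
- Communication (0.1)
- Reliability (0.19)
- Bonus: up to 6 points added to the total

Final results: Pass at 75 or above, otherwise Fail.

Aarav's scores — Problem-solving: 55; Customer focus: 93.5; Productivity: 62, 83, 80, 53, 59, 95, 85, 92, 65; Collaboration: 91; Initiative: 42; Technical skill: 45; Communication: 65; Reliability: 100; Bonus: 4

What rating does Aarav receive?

Productivity: drop 53 → average of remaining 8 = 621/8 = 77.625
Weighted total:
  Problem-solving 55 × 0.07 = 3.85
  Customer focus 93.5 × 0.11 = 10.285
  Productivity 77.625 × 0.05 = 3.88125
  Collaboration 91 × 0.24 = 21.84
  Initiative 42 × 0.08 = 3.36
  Technical skill 45 × 0.16 = 7.2
  Communication 65 × 0.1 = 6.5
  Reliability 100 × 0.19 = 19
Sum = 75.91625
Bonus: 75.91625 + 4 = 79.91625
79.91625 ≥ 75 → Pass

Pass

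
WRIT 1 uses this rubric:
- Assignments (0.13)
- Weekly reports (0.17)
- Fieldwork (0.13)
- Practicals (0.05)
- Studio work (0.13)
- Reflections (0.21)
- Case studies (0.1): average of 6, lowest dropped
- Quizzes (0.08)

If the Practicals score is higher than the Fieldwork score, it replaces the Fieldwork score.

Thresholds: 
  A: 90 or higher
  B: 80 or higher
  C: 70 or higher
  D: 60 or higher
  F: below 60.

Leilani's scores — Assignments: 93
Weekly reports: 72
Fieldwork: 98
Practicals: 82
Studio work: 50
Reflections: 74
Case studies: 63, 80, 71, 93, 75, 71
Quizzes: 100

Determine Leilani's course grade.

C

Case studies: drop 63 → average of remaining 5 = 390/5 = 78
Practicals (82) ≤ Fieldwork (98), so Fieldwork stays at 98.
Weighted total:
  Assignments 93 × 0.13 = 12.09
  Weekly reports 72 × 0.17 = 12.24
  Fieldwork 98 × 0.13 = 12.74
  Practicals 82 × 0.05 = 4.1
  Studio work 50 × 0.13 = 6.5
  Reflections 74 × 0.21 = 15.54
  Case studies 78 × 0.1 = 7.8
  Quizzes 100 × 0.08 = 8
Sum = 79.01
79.01 is ≥ 70 and < 80 → C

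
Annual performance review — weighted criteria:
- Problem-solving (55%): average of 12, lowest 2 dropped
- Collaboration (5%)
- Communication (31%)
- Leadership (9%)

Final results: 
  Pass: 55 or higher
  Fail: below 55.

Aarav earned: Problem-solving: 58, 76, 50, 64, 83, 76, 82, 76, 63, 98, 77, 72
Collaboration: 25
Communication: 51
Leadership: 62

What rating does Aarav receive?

Pass

Problem-solving: drop 50, 58 → average of remaining 10 = 767/10 = 76.7
Weighted total:
  Problem-solving 76.7 × 0.55 = 42.185
  Collaboration 25 × 0.05 = 1.25
  Communication 51 × 0.31 = 15.81
  Leadership 62 × 0.09 = 5.58
Sum = 64.825
64.825 ≥ 55 → Pass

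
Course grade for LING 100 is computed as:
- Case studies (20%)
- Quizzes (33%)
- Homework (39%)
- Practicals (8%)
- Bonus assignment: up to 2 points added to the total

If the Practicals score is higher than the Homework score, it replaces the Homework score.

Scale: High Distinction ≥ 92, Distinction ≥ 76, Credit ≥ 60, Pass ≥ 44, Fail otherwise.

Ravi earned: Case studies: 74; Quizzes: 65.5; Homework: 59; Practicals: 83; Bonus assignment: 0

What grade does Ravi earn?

Practicals (83) > Homework (59), so Homework counts as 83.
Weighted total:
  Case studies 74 × 0.2 = 14.8
  Quizzes 65.5 × 0.33 = 21.615
  Homework 83 × 0.39 = 32.37
  Practicals 83 × 0.08 = 6.64
Sum = 75.425
Bonus assignment: 75.425 + 0 = 75.425
75.425 is ≥ 60 and < 76 → Credit

Credit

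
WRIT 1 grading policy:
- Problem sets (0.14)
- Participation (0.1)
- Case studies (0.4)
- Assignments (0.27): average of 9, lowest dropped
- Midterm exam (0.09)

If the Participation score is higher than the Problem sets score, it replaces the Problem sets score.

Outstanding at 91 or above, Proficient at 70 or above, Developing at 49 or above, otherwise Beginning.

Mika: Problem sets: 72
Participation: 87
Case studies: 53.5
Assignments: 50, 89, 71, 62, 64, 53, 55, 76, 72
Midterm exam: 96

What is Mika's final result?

Assignments: drop 50 → average of remaining 8 = 542/8 = 67.75
Participation (87) > Problem sets (72), so Problem sets counts as 87.
Weighted total:
  Problem sets 87 × 0.14 = 12.18
  Participation 87 × 0.1 = 8.7
  Case studies 53.5 × 0.4 = 21.4
  Assignments 67.75 × 0.27 = 18.2925
  Midterm exam 96 × 0.09 = 8.64
Sum = 69.2125
69.2125 is ≥ 49 and < 70 → Developing

Developing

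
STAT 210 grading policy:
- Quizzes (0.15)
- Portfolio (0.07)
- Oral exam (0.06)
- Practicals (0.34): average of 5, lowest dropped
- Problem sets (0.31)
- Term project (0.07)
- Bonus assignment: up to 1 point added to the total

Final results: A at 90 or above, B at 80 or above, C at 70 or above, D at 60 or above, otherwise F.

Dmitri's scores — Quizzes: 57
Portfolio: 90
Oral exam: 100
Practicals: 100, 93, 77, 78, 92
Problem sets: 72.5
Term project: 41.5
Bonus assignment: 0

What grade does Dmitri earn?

C

Practicals: drop 77 → average of remaining 4 = 363/4 = 90.75
Weighted total:
  Quizzes 57 × 0.15 = 8.55
  Portfolio 90 × 0.07 = 6.3
  Oral exam 100 × 0.06 = 6
  Practicals 90.75 × 0.34 = 30.855
  Problem sets 72.5 × 0.31 = 22.475
  Term project 41.5 × 0.07 = 2.905
Sum = 77.085
Bonus assignment: 77.085 + 0 = 77.085
77.085 is ≥ 70 and < 80 → C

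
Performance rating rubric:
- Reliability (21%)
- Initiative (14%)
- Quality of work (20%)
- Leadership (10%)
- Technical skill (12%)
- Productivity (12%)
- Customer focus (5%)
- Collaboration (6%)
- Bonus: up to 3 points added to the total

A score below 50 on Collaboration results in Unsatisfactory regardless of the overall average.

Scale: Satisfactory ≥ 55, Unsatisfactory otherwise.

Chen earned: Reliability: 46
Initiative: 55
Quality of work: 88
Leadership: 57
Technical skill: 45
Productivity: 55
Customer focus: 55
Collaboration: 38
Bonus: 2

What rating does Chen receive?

Collaboration score 38 < 50: minimum not met.
Weighted total:
  Reliability 46 × 0.21 = 9.66
  Initiative 55 × 0.14 = 7.7
  Quality of work 88 × 0.2 = 17.6
  Leadership 57 × 0.1 = 5.7
  Technical skill 45 × 0.12 = 5.4
  Productivity 55 × 0.12 = 6.6
  Customer focus 55 × 0.05 = 2.75
  Collaboration 38 × 0.06 = 2.28
Sum = 57.69
Bonus: 57.69 + 2 = 59.69
Because the Collaboration minimum was not met, the result is Unsatisfactory.

Unsatisfactory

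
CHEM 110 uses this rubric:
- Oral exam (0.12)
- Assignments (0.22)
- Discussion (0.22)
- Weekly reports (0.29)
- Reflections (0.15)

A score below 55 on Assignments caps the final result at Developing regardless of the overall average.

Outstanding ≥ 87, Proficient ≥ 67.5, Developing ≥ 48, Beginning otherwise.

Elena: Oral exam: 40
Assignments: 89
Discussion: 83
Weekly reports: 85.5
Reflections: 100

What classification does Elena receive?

Assignments score 89 ≥ 55: minimum met.
Weighted total:
  Oral exam 40 × 0.12 = 4.8
  Assignments 89 × 0.22 = 19.58
  Discussion 83 × 0.22 = 18.26
  Weekly reports 85.5 × 0.29 = 24.795
  Reflections 100 × 0.15 = 15
Sum = 82.435
82.435 is ≥ 67.5 and < 87 → Proficient

Proficient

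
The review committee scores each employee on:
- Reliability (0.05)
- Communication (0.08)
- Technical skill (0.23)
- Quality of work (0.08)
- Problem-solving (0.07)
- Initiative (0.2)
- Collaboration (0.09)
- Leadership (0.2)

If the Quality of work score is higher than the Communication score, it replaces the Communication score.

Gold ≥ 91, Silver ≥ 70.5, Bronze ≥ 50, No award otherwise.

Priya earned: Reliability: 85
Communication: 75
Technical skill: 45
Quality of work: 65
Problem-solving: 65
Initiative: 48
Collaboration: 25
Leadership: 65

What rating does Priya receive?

Quality of work (65) ≤ Communication (75), so Communication stays at 75.
Weighted total:
  Reliability 85 × 0.05 = 4.25
  Communication 75 × 0.08 = 6
  Technical skill 45 × 0.23 = 10.35
  Quality of work 65 × 0.08 = 5.2
  Problem-solving 65 × 0.07 = 4.55
  Initiative 48 × 0.2 = 9.6
  Collaboration 25 × 0.09 = 2.25
  Leadership 65 × 0.2 = 13
Sum = 55.2
55.2 is ≥ 50 and < 70.5 → Bronze

Bronze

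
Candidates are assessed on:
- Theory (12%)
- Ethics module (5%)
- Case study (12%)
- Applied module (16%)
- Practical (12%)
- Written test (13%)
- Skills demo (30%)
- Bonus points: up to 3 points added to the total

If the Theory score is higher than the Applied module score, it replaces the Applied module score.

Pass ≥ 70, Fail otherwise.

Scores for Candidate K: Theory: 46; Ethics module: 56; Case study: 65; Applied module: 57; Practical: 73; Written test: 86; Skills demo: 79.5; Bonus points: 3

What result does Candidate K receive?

Theory (46) ≤ Applied module (57), so Applied module stays at 57.
Weighted total:
  Theory 46 × 0.12 = 5.52
  Ethics module 56 × 0.05 = 2.8
  Case study 65 × 0.12 = 7.8
  Applied module 57 × 0.16 = 9.12
  Practical 73 × 0.12 = 8.76
  Written test 86 × 0.13 = 11.18
  Skills demo 79.5 × 0.3 = 23.85
Sum = 69.03
Bonus points: 69.03 + 3 = 72.03
72.03 ≥ 70 → Pass

Pass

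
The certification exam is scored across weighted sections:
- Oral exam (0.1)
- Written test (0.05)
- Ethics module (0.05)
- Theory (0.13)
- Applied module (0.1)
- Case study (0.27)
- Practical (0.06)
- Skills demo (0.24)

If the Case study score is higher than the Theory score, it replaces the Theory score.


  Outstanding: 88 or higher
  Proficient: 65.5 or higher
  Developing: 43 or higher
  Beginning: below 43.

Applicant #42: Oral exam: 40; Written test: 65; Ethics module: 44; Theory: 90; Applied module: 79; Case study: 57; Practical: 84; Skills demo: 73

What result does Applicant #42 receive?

Proficient

Case study (57) ≤ Theory (90), so Theory stays at 90.
Weighted total:
  Oral exam 40 × 0.1 = 4
  Written test 65 × 0.05 = 3.25
  Ethics module 44 × 0.05 = 2.2
  Theory 90 × 0.13 = 11.7
  Applied module 79 × 0.1 = 7.9
  Case study 57 × 0.27 = 15.39
  Practical 84 × 0.06 = 5.04
  Skills demo 73 × 0.24 = 17.52
Sum = 67
67 is ≥ 65.5 and < 88 → Proficient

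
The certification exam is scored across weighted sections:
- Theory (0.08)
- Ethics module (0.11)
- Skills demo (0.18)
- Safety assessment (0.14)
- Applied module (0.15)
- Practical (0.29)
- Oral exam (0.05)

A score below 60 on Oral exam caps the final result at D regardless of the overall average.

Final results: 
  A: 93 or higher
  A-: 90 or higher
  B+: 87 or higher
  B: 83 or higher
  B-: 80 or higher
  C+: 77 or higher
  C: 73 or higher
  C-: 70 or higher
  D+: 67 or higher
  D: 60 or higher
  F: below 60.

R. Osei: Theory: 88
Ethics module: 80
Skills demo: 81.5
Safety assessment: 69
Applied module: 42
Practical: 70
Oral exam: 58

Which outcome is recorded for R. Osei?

Oral exam score 58 < 60: minimum not met.
Weighted total:
  Theory 88 × 0.08 = 7.04
  Ethics module 80 × 0.11 = 8.8
  Skills demo 81.5 × 0.18 = 14.67
  Safety assessment 69 × 0.14 = 9.66
  Applied module 42 × 0.15 = 6.3
  Practical 70 × 0.29 = 20.3
  Oral exam 58 × 0.05 = 2.9
Sum = 69.67
69.67 would be D+; cap at D applies → D.

D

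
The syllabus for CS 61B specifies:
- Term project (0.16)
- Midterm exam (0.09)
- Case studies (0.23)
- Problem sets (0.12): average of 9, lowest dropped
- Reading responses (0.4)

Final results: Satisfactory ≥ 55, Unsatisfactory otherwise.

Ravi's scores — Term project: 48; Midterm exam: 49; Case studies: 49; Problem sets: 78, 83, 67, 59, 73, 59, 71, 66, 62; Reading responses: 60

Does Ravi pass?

Problem sets: drop 59 → average of remaining 8 = 559/8 = 69.875
Weighted total:
  Term project 48 × 0.16 = 7.68
  Midterm exam 49 × 0.09 = 4.41
  Case studies 49 × 0.23 = 11.27
  Problem sets 69.875 × 0.12 = 8.385
  Reading responses 60 × 0.4 = 24
Sum = 55.745
55.745 ≥ 55 → Satisfactory

Satisfactory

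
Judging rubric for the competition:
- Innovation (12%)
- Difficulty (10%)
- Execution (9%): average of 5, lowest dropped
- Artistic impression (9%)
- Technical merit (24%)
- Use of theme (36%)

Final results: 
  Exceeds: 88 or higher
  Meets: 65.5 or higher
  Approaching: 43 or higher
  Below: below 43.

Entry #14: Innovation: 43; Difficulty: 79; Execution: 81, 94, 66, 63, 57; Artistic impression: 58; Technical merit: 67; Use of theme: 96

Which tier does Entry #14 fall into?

Meets

Execution: drop 57 → average of remaining 4 = 304/4 = 76
Weighted total:
  Innovation 43 × 0.12 = 5.16
  Difficulty 79 × 0.1 = 7.9
  Execution 76 × 0.09 = 6.84
  Artistic impression 58 × 0.09 = 5.22
  Technical merit 67 × 0.24 = 16.08
  Use of theme 96 × 0.36 = 34.56
Sum = 75.76
75.76 is ≥ 65.5 and < 88 → Meets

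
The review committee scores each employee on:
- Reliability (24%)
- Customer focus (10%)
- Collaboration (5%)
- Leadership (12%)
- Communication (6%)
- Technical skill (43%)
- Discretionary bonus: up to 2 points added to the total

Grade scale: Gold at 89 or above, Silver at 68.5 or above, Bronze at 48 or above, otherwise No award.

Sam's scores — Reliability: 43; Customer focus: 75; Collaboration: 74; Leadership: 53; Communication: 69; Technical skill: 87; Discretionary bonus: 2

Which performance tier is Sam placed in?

Weighted total:
  Reliability 43 × 0.24 = 10.32
  Customer focus 75 × 0.1 = 7.5
  Collaboration 74 × 0.05 = 3.7
  Leadership 53 × 0.12 = 6.36
  Communication 69 × 0.06 = 4.14
  Technical skill 87 × 0.43 = 37.41
Sum = 69.43
Discretionary bonus: 69.43 + 2 = 71.43
71.43 is ≥ 68.5 and < 89 → Silver

Silver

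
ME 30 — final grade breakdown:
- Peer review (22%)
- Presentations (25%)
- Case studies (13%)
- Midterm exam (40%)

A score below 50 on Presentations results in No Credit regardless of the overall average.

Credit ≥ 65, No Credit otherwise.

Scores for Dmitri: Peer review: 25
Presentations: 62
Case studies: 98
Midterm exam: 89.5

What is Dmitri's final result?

Presentations score 62 ≥ 50: minimum met.
Weighted total:
  Peer review 25 × 0.22 = 5.5
  Presentations 62 × 0.25 = 15.5
  Case studies 98 × 0.13 = 12.74
  Midterm exam 89.5 × 0.4 = 35.8
Sum = 69.54
69.54 ≥ 65 → Credit

Credit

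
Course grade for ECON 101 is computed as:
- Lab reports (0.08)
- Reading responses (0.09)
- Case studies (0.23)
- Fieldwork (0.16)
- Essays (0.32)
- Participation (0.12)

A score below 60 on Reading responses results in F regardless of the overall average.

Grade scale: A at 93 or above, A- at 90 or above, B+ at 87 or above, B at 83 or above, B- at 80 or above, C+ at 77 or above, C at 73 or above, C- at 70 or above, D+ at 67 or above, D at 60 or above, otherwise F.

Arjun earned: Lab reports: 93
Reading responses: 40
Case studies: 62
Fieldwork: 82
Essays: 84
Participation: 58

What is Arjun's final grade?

F

Reading responses score 40 < 60: minimum not met.
Weighted total:
  Lab reports 93 × 0.08 = 7.44
  Reading responses 40 × 0.09 = 3.6
  Case studies 62 × 0.23 = 14.26
  Fieldwork 82 × 0.16 = 13.12
  Essays 84 × 0.32 = 26.88
  Participation 58 × 0.12 = 6.96
Sum = 72.26
Because the Reading responses minimum was not met, the result is F.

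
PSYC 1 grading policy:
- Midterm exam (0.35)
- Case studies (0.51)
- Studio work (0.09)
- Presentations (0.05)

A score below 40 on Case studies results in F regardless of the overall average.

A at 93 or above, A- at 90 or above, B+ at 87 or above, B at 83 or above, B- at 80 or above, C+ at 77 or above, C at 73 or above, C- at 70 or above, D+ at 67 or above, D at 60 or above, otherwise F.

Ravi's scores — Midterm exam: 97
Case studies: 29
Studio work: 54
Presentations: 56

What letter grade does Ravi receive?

F

Case studies score 29 < 40: minimum not met.
Weighted total:
  Midterm exam 97 × 0.35 = 33.95
  Case studies 29 × 0.51 = 14.79
  Studio work 54 × 0.09 = 4.86
  Presentations 56 × 0.05 = 2.8
Sum = 56.4
Because the Case studies minimum was not met, the result is F.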